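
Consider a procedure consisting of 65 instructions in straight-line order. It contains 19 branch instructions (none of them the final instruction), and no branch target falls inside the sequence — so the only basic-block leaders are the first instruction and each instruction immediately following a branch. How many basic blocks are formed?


With no in-sequence branch targets, the leaders are the first instruction plus the instruction after each branch.
Number of basic blocks = branches + 1
= 19 + 1 = 20

20


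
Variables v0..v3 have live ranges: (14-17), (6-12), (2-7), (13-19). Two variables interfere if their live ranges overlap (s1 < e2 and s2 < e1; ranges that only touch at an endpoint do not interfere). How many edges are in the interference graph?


Check all pairs for overlapping intervals.
Two intervals (s1,e1) and (s2,e2) overlap if s1 < e2 and s2 < e1.
v0 (14-17) vs v1..v3: overlaps v3 -> 1
v1 (6-12) vs v2..v3: overlaps v2 -> 1
v2 (2-7) vs v3: overlaps none -> 0
Total overlapping pairs = 1 + 1 + 0 = 2

2


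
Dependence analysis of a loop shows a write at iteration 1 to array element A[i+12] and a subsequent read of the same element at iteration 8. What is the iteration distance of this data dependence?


Distance = read iteration - write iteration
= 8 - 1 = 7

7


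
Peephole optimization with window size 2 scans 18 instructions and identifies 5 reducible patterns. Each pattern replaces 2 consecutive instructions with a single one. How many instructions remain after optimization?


Each match removes 1 instructions.
Total removed = 5 * 1 = 5
Remaining = 18 - 5 = 13

13


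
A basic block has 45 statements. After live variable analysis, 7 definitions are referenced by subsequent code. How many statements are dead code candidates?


Dead code = total statements - live definitions
= 45 - 7 = 38

38


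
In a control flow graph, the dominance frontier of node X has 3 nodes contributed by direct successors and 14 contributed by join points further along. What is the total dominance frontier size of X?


DF(X) = direct successor contributions + join point contributions
= 3 + 14 = 17

17


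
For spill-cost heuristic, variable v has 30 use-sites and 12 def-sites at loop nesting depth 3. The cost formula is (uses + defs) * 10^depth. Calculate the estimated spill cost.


uses + defs = 30 + 12 = 42
10^3 = 1000
Spill cost = 42 * 1000 = 42000

42000


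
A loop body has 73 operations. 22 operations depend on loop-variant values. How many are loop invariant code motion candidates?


Invariant candidates = total - loop-dependent
= 73 - 22 = 51

51


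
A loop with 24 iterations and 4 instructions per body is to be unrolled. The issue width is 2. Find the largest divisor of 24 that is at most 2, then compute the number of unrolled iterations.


Largest divisor of 24 <= 2 is 2
New iterations = 24 / 2 = 12

12


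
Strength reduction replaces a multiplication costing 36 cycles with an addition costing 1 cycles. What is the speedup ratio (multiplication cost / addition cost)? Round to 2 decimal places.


Ratio = mult_cost / add_cost = 36 / 1 = 36.0

36.0


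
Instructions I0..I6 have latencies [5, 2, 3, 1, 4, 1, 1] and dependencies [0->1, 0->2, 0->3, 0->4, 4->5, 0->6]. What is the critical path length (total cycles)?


Compute longest path through dependency graph: dist(Ik) = max over predecessors of dist + latency(Ik).
dist(I0) = latency 5 = 5
dist(I1) = dist(I0) + 2 = 5 + 2 = 7
dist(I2) = dist(I0) + 3 = 5 + 3 = 8
dist(I3) = dist(I0) + 1 = 5 + 1 = 6
dist(I4) = dist(I0) + 4 = 5 + 4 = 9
dist(I5) = dist(I4) + 1 = 9 + 1 = 10
dist(I6) = dist(I0) + 1 = 5 + 1 = 6
Critical path = max dist = 10

10


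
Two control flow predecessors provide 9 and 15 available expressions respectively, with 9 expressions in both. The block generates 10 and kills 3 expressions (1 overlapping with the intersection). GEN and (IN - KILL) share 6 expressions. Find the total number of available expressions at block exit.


IN = intersection of predecessors = 9
IN - KILL = 9 - 1 = 8
|OUT| = |GEN| + |IN - KILL| - |GEN ∩ (IN - KILL)| = 10 + 8 - 6 = 12

12


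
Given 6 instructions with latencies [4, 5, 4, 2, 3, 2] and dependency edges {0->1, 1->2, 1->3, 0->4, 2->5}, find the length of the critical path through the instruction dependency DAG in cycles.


Compute longest path through dependency graph: dist(Ik) = max over predecessors of dist + latency(Ik).
dist(I0) = latency 4 = 4
dist(I1) = dist(I0) + 5 = 4 + 5 = 9
dist(I2) = dist(I1) + 4 = 9 + 4 = 13
dist(I3) = dist(I1) + 2 = 9 + 2 = 11
dist(I4) = dist(I0) + 3 = 4 + 3 = 7
dist(I5) = dist(I2) + 2 = 13 + 2 = 15
Critical path = max dist = 15

15


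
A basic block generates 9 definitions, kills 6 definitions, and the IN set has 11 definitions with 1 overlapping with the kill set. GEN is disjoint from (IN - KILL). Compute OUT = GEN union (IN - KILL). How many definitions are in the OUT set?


IN - KILL: 11 - 1 = 10 surviving definitions
OUT = GEN + surviving = 9 + 10 = 19

19


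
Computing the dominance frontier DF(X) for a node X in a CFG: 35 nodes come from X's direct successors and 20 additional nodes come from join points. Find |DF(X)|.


DF(X) = direct successor contributions + join point contributions
= 35 + 20 = 55

55


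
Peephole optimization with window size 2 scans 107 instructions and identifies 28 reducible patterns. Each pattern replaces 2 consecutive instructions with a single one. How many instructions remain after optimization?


Each match removes 1 instructions.
Total removed = 28 * 1 = 28
Remaining = 107 - 28 = 79

79


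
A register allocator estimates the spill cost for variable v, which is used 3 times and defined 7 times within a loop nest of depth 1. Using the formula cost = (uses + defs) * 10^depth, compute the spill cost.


uses + defs = 3 + 7 = 10
10^1 = 10
Spill cost = 10 * 10 = 100

100


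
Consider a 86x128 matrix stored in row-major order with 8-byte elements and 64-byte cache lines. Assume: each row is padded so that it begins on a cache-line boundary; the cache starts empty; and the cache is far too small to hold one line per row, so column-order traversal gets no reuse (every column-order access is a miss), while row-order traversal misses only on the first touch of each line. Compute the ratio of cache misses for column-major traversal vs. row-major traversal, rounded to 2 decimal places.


Each row occupies 128 * 8 = 1024 bytes and starts on a line boundary, so it spans ceil(1024 / 64) = 16 cache lines.
Row-major traversal misses (one per line touched): 86 * ceil(128 * 8 / 64) = 1376
Column-major traversal misses (no reuse, every access misses): 86 * 128 = 11008
Ratio = 11008 / 1376 = 8.0

8.0


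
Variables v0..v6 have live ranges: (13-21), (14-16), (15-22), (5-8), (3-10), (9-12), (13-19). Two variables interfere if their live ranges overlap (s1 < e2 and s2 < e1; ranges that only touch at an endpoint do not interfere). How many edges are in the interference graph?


Check all pairs for overlapping intervals.
Two intervals (s1,e1) and (s2,e2) overlap if s1 < e2 and s2 < e1.
v0 (13-21) vs v1..v6: overlaps v1, v2, v6 -> 3
v1 (14-16) vs v2..v6: overlaps v2, v6 -> 2
v2 (15-22) vs v3..v6: overlaps v6 -> 1
v3 (5-8) vs v4..v6: overlaps v4 -> 1
v4 (3-10) vs v5..v6: overlaps v5 -> 1
v5 (9-12) vs v6: overlaps none -> 0
Total overlapping pairs = 3 + 2 + 1 + 1 + 1 + 0 = 8

8


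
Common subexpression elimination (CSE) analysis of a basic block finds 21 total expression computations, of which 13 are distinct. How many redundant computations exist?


CSE count = total expressions - unique expressions
= 21 - 13 = 8

8


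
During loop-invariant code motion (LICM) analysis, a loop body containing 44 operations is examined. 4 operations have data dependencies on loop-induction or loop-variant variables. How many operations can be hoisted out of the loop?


Invariant candidates = total - loop-dependent
= 44 - 4 = 40

40


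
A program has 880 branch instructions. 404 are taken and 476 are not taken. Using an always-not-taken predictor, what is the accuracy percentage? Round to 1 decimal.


Predictor: always-not-taken
Correct predictions = 476
Accuracy = 476 / 880 * 100 = 54.1%

54.1


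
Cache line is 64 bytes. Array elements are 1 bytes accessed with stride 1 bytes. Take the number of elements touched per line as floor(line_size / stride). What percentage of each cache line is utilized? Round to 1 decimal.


Elements per cache line = floor(64 / 1) = 64
Bytes used = 64 * 1 = 64
Utilization = 64 / 64 * 100 = 100.0%

100.0


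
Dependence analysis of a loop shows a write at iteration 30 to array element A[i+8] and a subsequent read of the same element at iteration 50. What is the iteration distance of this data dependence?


Distance = read iteration - write iteration
= 50 - 30 = 20

20


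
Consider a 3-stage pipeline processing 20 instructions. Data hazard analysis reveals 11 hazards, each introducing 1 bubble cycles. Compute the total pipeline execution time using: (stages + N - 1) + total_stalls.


Base cycles = 3 + 20 - 1 = 22
Total stalls = 11 * 1 = 11
Total = 22 + 11 = 33

33


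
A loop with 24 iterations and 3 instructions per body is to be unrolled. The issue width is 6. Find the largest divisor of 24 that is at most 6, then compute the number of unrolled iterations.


Largest divisor of 24 <= 6 is 6
New iterations = 24 / 6 = 4

4


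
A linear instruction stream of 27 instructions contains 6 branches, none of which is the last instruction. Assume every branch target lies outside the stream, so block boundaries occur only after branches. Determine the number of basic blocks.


With no in-sequence branch targets, the leaders are the first instruction plus the instruction after each branch.
Number of basic blocks = branches + 1
= 6 + 1 = 7

7


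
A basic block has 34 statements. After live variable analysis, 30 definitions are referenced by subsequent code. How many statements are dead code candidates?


Dead code = total statements - live definitions
= 34 - 30 = 4

4


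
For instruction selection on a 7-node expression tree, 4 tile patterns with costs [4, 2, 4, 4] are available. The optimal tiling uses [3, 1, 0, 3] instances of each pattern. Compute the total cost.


Total cost = sum(count_i * cost_i)
= 3*4 + 1*2 + 0*4 + 3*4
= 26

26


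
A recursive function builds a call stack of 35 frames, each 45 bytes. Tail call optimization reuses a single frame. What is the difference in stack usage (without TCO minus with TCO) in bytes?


Without TCO: 35 * 45 = 1575 bytes
With TCO: reuse 1 frame = 45 bytes
Savings = 1575 - 45 = 1530

1530


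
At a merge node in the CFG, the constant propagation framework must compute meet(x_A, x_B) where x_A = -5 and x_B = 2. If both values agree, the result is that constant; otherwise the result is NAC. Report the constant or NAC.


Meet operation: if both paths give the same constant, result is that constant; if they differ, result is NAC (not-a-constant).
Path A: -5, Path B: 2 -> differ
Result: not-a-constant -> NAC

NAC


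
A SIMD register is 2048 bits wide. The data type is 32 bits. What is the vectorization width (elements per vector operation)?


Width = SIMD bits / data type bits
= 2048 / 32 = 64

64


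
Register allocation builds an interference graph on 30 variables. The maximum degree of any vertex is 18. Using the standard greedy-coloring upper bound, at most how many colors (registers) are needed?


Greedy coloring never needs more than (max_degree + 1) colors: when coloring a vertex, at most max_degree neighbors are already colored.
Upper bound = 18 + 1 = 19

19


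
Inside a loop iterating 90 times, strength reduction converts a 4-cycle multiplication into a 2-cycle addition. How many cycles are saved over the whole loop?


Per-iteration saving = 4 - 2 = 2
Total saved = 90 * 2 = 180

180


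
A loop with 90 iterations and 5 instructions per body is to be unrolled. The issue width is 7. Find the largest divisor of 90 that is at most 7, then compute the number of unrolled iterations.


Largest divisor of 90 <= 7 is 6
New iterations = 90 / 6 = 15

15


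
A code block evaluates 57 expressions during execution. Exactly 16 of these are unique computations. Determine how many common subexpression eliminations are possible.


CSE count = total expressions - unique expressions
= 57 - 16 = 41

41


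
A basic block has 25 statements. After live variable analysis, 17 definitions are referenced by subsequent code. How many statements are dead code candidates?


Dead code = total statements - live definitions
= 25 - 17 = 8

8


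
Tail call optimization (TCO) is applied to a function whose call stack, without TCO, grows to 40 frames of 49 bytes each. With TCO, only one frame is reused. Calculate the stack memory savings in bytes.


Without TCO: 40 * 49 = 1960 bytes
With TCO: reuse 1 frame = 49 bytes
Savings = 1960 - 49 = 1911

1911


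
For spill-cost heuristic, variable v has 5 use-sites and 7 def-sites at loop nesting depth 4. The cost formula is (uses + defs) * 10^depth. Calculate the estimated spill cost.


uses + defs = 5 + 7 = 12
10^4 = 10000
Spill cost = 12 * 10000 = 120000

120000


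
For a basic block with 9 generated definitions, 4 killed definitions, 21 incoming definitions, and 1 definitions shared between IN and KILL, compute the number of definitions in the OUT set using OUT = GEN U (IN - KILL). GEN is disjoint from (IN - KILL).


IN - KILL: 21 - 1 = 20 surviving definitions
OUT = GEN + surviving = 9 + 20 = 29

29


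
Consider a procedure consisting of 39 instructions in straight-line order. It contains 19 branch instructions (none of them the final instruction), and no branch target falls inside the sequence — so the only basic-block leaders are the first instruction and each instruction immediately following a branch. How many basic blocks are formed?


With no in-sequence branch targets, the leaders are the first instruction plus the instruction after each branch.
Number of basic blocks = branches + 1
= 19 + 1 = 20

20


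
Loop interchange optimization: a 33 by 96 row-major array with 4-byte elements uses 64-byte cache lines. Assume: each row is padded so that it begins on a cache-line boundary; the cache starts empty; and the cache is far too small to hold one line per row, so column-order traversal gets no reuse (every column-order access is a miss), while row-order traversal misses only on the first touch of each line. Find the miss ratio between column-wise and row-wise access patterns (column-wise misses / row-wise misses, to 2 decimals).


Each row occupies 96 * 4 = 384 bytes and starts on a line boundary, so it spans ceil(384 / 64) = 6 cache lines.
Row-major traversal misses (one per line touched): 33 * ceil(96 * 4 / 64) = 198
Column-major traversal misses (no reuse, every access misses): 33 * 96 = 3168
Ratio = 3168 / 198 = 16.0

16.0


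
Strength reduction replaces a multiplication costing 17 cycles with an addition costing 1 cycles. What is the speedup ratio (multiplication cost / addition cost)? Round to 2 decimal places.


Ratio = mult_cost / add_cost = 17 / 1 = 17.0

17.0


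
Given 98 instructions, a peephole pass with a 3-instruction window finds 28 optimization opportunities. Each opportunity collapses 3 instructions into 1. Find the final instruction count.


Each match removes 2 instructions.
Total removed = 28 * 2 = 56
Remaining = 98 - 56 = 42

42


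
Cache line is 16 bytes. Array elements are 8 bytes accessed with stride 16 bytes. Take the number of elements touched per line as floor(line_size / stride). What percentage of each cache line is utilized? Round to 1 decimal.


Elements per cache line = floor(16 / 16) = 1
Bytes used = 1 * 8 = 8
Utilization = 8 / 16 * 100 = 50.0%

50.0


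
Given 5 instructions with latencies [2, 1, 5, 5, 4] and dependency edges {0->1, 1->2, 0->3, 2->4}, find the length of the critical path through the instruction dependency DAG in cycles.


Compute longest path through dependency graph: dist(Ik) = max over predecessors of dist + latency(Ik).
dist(I0) = latency 2 = 2
dist(I1) = dist(I0) + 1 = 2 + 1 = 3
dist(I2) = dist(I1) + 5 = 3 + 5 = 8
dist(I3) = dist(I0) + 5 = 2 + 5 = 7
dist(I4) = dist(I2) + 4 = 8 + 4 = 12
Critical path = max dist = 12

12


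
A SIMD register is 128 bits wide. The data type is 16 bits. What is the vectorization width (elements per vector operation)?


Width = SIMD bits / data type bits
= 128 / 16 = 8

8


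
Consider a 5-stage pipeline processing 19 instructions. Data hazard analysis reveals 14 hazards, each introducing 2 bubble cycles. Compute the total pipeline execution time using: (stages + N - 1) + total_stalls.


Base cycles = 5 + 19 - 1 = 23
Total stalls = 14 * 2 = 28
Total = 23 + 28 = 51

51


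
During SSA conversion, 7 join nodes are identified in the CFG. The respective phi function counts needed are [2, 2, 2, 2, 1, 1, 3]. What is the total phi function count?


Total phi functions = sum of phi functions at each join node
= 2 + 2 + 2 + 2 + 1 + 1 + 3 = 13

13


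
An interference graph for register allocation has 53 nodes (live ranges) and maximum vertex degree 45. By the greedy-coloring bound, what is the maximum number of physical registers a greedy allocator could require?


Greedy coloring never needs more than (max_degree + 1) colors: when coloring a vertex, at most max_degree neighbors are already colored.
Upper bound = 45 + 1 = 46

46


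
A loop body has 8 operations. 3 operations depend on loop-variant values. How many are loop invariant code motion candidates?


Invariant candidates = total - loop-dependent
= 8 - 3 = 5

5


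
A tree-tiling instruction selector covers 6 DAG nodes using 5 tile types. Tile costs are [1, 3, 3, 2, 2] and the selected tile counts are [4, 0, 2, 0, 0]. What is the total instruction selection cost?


Total cost = sum(count_i * cost_i)
= 4*1 + 0*3 + 2*3 + 0*2 + 0*2
= 10

10


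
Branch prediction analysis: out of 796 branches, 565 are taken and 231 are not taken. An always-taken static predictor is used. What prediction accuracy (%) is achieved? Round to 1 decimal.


Predictor: always-taken
Correct predictions = 565
Accuracy = 565 / 796 * 100 = 71.0%

71.0


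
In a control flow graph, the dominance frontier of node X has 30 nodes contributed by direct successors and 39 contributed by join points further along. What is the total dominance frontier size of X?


DF(X) = direct successor contributions + join point contributions
= 30 + 39 = 69

69


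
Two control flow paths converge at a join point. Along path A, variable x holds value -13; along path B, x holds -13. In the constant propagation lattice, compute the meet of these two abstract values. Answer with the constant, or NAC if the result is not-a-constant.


Meet operation: if both paths give the same constant, result is that constant; if they differ, result is NAC (not-a-constant).
Path A: -13, Path B: -13 -> equal
Result: constant -> -13

-13


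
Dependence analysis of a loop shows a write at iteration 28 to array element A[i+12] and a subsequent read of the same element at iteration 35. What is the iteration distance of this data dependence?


Distance = read iteration - write iteration
= 35 - 28 = 7

7


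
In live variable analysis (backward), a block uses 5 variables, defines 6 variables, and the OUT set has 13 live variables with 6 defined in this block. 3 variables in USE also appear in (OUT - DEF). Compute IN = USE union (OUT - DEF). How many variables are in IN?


OUT - DEF: 13 - 6 = 7
|IN| = |USE| + |OUT - DEF| - |USE ∩ (OUT - DEF)| = 5 + 7 - 3 = 9

9


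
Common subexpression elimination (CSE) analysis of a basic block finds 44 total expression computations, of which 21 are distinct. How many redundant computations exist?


CSE count = total expressions - unique expressions
= 44 - 21 = 23

23


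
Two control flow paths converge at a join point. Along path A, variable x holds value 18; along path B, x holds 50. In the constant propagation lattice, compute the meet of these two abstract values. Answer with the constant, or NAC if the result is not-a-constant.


Meet operation: if both paths give the same constant, result is that constant; if they differ, result is NAC (not-a-constant).
Path A: 18, Path B: 50 -> differ
Result: not-a-constant -> NAC

NAC


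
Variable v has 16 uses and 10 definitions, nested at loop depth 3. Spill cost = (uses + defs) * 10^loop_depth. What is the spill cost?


uses + defs = 16 + 10 = 26
10^3 = 1000
Spill cost = 26 * 1000 = 26000

26000


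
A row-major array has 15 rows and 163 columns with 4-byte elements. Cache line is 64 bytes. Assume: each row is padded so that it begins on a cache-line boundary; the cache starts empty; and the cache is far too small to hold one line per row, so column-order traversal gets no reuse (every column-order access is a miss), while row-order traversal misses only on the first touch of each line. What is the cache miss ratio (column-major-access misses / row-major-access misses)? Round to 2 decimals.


Each row occupies 163 * 4 = 652 bytes and starts on a line boundary, so it spans ceil(652 / 64) = 11 cache lines.
Row-major traversal misses (one per line touched): 15 * ceil(163 * 4 / 64) = 165
Column-major traversal misses (no reuse, every access misses): 15 * 163 = 2445
Ratio = 2445 / 165 = 14.82

14.82


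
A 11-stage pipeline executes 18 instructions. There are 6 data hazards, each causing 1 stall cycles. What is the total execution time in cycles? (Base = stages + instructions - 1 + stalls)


Base cycles = 11 + 18 - 1 = 28
Total stalls = 6 * 1 = 6
Total = 28 + 6 = 34

34


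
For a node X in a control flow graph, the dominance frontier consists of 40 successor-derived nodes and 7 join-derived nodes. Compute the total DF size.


DF(X) = direct successor contributions + join point contributions
= 40 + 7 = 47

47


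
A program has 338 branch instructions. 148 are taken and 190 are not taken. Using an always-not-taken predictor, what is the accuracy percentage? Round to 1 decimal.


Predictor: always-not-taken
Correct predictions = 190
Accuracy = 190 / 338 * 100 = 56.2%

56.2


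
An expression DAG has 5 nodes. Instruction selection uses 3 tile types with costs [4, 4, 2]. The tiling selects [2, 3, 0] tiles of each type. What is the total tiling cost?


Total cost = sum(count_i * cost_i)
= 2*4 + 3*4 + 0*2
= 20

20


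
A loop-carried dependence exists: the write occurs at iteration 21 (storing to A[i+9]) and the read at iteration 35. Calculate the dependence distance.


Distance = read iteration - write iteration
= 35 - 21 = 14

14


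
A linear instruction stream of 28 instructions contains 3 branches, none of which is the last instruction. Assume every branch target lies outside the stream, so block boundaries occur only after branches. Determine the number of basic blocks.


With no in-sequence branch targets, the leaders are the first instruction plus the instruction after each branch.
Number of basic blocks = branches + 1
= 3 + 1 = 4

4


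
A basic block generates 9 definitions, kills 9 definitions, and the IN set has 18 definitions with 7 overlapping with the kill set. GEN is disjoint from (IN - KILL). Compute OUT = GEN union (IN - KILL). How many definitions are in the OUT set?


IN - KILL: 18 - 7 = 11 surviving definitions
OUT = GEN + surviving = 9 + 11 = 20

20


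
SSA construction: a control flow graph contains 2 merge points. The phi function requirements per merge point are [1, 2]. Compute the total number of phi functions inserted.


Total phi functions = sum of phi functions at each join node
= 1 + 2 = 3

3


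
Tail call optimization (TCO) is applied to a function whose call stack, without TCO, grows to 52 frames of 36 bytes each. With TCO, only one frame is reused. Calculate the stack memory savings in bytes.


Without TCO: 52 * 36 = 1872 bytes
With TCO: reuse 1 frame = 36 bytes
Savings = 1872 - 36 = 1836

1836


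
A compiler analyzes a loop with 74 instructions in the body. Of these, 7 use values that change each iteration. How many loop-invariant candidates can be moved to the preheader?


Invariant candidates = total - loop-dependent
= 74 - 7 = 67

67


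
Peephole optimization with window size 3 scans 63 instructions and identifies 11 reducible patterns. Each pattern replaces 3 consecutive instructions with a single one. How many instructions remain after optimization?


Each match removes 2 instructions.
Total removed = 11 * 2 = 22
Remaining = 63 - 22 = 41

41


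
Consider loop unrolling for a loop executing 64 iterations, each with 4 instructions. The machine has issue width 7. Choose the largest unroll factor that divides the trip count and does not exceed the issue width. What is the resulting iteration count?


Largest divisor of 64 <= 7 is 4
New iterations = 64 / 4 = 16

16


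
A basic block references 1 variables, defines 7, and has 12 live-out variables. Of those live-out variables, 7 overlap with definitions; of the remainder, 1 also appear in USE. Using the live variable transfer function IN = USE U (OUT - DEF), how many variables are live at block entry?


OUT - DEF: 12 - 7 = 5
|IN| = |USE| + |OUT - DEF| - |USE ∩ (OUT - DEF)| = 1 + 5 - 1 = 5

5


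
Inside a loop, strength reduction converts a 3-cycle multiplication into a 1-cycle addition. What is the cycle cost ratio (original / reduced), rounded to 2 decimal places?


Ratio = mult_cost / add_cost = 3 / 1 = 3.0

3.0


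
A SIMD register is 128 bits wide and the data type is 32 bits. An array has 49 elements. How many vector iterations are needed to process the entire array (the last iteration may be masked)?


Width = 128 / 32 = 4 elements per vector op
Iterations = ceil(49 / 4) = 13

13


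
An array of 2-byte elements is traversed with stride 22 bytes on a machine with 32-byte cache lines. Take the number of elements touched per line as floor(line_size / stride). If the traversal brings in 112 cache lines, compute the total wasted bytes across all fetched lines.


Elements per line = floor(32 / 22) = 1
Bytes used per line = 1 * 2 = 2
Wasted per line = 32 - 2 = 30
Total wasted = 30 * 112 = 3360

3360


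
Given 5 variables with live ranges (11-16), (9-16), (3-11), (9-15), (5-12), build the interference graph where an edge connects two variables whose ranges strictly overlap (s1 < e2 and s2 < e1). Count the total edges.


Check all pairs for overlapping intervals.
Two intervals (s1,e1) and (s2,e2) overlap if s1 < e2 and s2 < e1.
v0 (11-16) vs v1..v4: overlaps v1, v3, v4 -> 3
v1 (9-16) vs v2..v4: overlaps v2, v3, v4 -> 3
v2 (3-11) vs v3..v4: overlaps v3, v4 -> 2
v3 (9-15) vs v4: overlaps v4 -> 1
Total overlapping pairs = 3 + 3 + 2 + 1 = 9

9


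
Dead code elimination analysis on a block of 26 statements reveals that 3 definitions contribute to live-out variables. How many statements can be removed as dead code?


Dead code = total statements - live definitions
= 26 - 3 = 23

23


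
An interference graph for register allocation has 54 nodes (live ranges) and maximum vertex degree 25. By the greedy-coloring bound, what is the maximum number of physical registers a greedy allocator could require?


Greedy coloring never needs more than (max_degree + 1) colors: when coloring a vertex, at most max_degree neighbors are already colored.
Upper bound = 25 + 1 = 26

26


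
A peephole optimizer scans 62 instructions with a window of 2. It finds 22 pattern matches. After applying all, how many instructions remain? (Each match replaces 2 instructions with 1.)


Each match removes 1 instructions.
Total removed = 22 * 1 = 22
Remaining = 62 - 22 = 40

40


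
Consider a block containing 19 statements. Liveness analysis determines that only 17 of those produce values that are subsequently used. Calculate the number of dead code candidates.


Dead code = total statements - live definitions
= 19 - 17 = 2

2


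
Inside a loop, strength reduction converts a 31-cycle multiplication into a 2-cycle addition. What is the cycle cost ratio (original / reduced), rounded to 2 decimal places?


Ratio = mult_cost / add_cost = 31 / 2 = 15.5

15.5


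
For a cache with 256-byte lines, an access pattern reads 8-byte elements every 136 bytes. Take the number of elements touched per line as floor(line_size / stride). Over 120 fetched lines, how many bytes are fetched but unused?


Elements per line = floor(256 / 136) = 1
Bytes used per line = 1 * 8 = 8
Wasted per line = 256 - 8 = 248
Total wasted = 248 * 120 = 29760

29760


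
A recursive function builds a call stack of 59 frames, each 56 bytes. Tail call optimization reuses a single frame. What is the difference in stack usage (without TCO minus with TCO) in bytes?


Without TCO: 59 * 56 = 3304 bytes
With TCO: reuse 1 frame = 56 bytes
Savings = 3304 - 56 = 3248

3248


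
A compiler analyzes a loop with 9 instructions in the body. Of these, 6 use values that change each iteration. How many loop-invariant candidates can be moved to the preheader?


Invariant candidates = total - loop-dependent
= 9 - 6 = 3

3


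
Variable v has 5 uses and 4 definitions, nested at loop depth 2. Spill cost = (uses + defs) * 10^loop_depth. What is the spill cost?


uses + defs = 5 + 4 = 9
10^2 = 100
Spill cost = 9 * 100 = 900

900


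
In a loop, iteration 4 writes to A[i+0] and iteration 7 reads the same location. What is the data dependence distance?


Distance = read iteration - write iteration
= 7 - 4 = 3

3


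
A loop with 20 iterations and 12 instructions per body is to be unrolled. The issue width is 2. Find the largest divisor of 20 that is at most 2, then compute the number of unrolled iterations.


Largest divisor of 20 <= 2 is 2
New iterations = 20 / 2 = 10

10


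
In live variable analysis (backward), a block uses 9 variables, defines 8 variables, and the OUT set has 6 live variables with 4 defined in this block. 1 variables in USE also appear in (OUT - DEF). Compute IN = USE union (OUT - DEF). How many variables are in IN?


OUT - DEF: 6 - 4 = 2
|IN| = |USE| + |OUT - DEF| - |USE ∩ (OUT - DEF)| = 9 + 2 - 1 = 10

10


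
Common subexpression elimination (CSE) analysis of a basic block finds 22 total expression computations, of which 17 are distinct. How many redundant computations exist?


CSE count = total expressions - unique expressions
= 22 - 17 = 5

5


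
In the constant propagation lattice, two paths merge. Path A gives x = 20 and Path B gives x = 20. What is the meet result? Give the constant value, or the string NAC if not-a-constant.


Meet operation: if both paths give the same constant, result is that constant; if they differ, result is NAC (not-a-constant).
Path A: 20, Path B: 20 -> equal
Result: constant -> 20

20


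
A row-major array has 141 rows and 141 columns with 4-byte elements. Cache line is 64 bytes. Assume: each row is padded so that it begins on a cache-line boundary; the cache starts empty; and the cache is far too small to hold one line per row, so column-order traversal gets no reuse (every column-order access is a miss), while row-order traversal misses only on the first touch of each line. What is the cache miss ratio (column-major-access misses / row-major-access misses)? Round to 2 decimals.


Each row occupies 141 * 4 = 564 bytes and starts on a line boundary, so it spans ceil(564 / 64) = 9 cache lines.
Row-major traversal misses (one per line touched): 141 * ceil(141 * 4 / 64) = 1269
Column-major traversal misses (no reuse, every access misses): 141 * 141 = 19881
Ratio = 19881 / 1269 = 15.67

15.67


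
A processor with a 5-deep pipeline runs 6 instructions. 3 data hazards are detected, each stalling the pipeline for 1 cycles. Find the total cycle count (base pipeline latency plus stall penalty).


Base cycles = 5 + 6 - 1 = 10
Total stalls = 3 * 1 = 3
Total = 10 + 3 = 13

13


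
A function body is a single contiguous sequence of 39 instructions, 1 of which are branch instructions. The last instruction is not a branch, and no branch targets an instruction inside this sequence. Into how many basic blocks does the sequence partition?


With no in-sequence branch targets, the leaders are the first instruction plus the instruction after each branch.
Number of basic blocks = branches + 1
= 1 + 1 = 2

2


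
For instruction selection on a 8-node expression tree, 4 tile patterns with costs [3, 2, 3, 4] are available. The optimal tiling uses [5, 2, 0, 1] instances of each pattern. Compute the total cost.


Total cost = sum(count_i * cost_i)
= 5*3 + 2*2 + 0*3 + 1*4
= 23

23


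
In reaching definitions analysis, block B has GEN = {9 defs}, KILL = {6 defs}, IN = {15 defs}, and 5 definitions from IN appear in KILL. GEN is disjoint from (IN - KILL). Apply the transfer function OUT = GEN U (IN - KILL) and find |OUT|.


IN - KILL: 15 - 5 = 10 surviving definitions
OUT = GEN + surviving = 9 + 10 = 19

19


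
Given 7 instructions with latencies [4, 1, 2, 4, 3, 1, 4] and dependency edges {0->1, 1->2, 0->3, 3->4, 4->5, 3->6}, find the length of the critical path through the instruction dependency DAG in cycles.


Compute longest path through dependency graph: dist(Ik) = max over predecessors of dist + latency(Ik).
dist(I0) = latency 4 = 4
dist(I1) = dist(I0) + 1 = 4 + 1 = 5
dist(I2) = dist(I1) + 2 = 5 + 2 = 7
dist(I3) = dist(I0) + 4 = 4 + 4 = 8
dist(I4) = dist(I3) + 3 = 8 + 3 = 11
dist(I5) = dist(I4) + 1 = 11 + 1 = 12
dist(I6) = dist(I3) + 4 = 8 + 4 = 12
Critical path = max dist = 12

12


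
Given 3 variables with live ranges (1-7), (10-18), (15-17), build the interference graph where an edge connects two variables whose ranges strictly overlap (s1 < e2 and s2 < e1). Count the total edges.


Check all pairs for overlapping intervals.
Two intervals (s1,e1) and (s2,e2) overlap if s1 < e2 and s2 < e1.
v0 (1-7) vs v1..v2: overlaps none -> 0
v1 (10-18) vs v2: overlaps v2 -> 1
Total overlapping pairs = 0 + 1 = 1

1


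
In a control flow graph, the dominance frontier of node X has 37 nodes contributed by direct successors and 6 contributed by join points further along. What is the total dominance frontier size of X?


DF(X) = direct successor contributions + join point contributions
= 37 + 6 = 43

43


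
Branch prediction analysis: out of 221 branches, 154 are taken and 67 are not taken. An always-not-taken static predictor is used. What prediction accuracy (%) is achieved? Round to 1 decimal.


Predictor: always-not-taken
Correct predictions = 67
Accuracy = 67 / 221 * 100 = 30.3%

30.3


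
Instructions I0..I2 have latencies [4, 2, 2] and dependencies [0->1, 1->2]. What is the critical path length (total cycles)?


Compute longest path through dependency graph: dist(Ik) = max over predecessors of dist + latency(Ik).
dist(I0) = latency 4 = 4
dist(I1) = dist(I0) + 2 = 4 + 2 = 6
dist(I2) = dist(I1) + 2 = 6 + 2 = 8
Critical path = max dist = 8

8


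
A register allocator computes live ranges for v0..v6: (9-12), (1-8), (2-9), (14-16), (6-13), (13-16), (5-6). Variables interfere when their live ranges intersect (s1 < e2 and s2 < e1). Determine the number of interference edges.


Check all pairs for overlapping intervals.
Two intervals (s1,e1) and (s2,e2) overlap if s1 < e2 and s2 < e1.
v0 (9-12) vs v1..v6: overlaps v4 -> 1
v1 (1-8) vs v2..v6: overlaps v2, v4, v6 -> 3
v2 (2-9) vs v3..v6: overlaps v4, v6 -> 2
v3 (14-16) vs v4..v6: overlaps v5 -> 1
v4 (6-13) vs v5..v6: overlaps none -> 0
v5 (13-16) vs v6: overlaps none -> 0
Total overlapping pairs = 1 + 3 + 2 + 1 + 0 + 0 = 7

7


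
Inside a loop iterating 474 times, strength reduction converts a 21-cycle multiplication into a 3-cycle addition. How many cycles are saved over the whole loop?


Per-iteration saving = 21 - 3 = 18
Total saved = 474 * 18 = 8532

8532


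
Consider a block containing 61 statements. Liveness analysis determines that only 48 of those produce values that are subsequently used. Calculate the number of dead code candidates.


Dead code = total statements - live definitions
= 61 - 48 = 13

13


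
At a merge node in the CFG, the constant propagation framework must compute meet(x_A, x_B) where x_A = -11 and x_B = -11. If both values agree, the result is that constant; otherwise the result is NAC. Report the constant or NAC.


Meet operation: if both paths give the same constant, result is that constant; if they differ, result is NAC (not-a-constant).
Path A: -11, Path B: -11 -> equal
Result: constant -> -11

-11


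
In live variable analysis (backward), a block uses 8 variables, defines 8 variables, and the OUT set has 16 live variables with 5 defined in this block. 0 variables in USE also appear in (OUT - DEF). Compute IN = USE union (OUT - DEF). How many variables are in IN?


OUT - DEF: 16 - 5 = 11
|IN| = |USE| + |OUT - DEF| - |USE ∩ (OUT - DEF)| = 8 + 11 - 0 = 19

19


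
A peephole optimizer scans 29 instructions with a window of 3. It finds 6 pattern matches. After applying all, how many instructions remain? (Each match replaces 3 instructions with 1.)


Each match removes 2 instructions.
Total removed = 6 * 2 = 12
Remaining = 29 - 12 = 17

17


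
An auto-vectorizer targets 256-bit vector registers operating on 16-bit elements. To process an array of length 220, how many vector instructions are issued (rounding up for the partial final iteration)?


Width = 256 / 16 = 16 elements per vector op
Iterations = ceil(220 / 16) = 14

14


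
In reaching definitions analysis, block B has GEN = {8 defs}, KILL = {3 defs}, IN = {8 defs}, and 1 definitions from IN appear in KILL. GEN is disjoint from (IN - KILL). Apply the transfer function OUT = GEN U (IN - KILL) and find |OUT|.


IN - KILL: 8 - 1 = 7 surviving definitions
OUT = GEN + surviving = 8 + 7 = 15

15


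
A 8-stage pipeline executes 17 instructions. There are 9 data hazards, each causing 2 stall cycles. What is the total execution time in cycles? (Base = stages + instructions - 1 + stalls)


Base cycles = 8 + 17 - 1 = 24
Total stalls = 9 * 2 = 18
Total = 24 + 18 = 42

42


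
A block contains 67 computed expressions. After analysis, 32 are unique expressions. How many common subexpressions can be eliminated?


CSE count = total expressions - unique expressions
= 67 - 32 = 35

35


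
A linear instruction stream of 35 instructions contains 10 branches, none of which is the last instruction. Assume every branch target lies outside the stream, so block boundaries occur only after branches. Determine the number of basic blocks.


With no in-sequence branch targets, the leaders are the first instruction plus the instruction after each branch.
Number of basic blocks = branches + 1
= 10 + 1 = 11

11


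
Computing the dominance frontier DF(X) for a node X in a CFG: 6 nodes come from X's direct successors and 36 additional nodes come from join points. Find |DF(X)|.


DF(X) = direct successor contributions + join point contributions
= 6 + 36 = 42

42


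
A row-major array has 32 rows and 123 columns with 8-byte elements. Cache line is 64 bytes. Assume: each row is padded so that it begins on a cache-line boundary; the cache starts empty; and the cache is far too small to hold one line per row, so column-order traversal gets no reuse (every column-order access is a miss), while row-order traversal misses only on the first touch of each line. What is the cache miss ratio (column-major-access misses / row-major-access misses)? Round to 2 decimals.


Each row occupies 123 * 8 = 984 bytes and starts on a line boundary, so it spans ceil(984 / 64) = 16 cache lines.
Row-major traversal misses (one per line touched): 32 * ceil(123 * 8 / 64) = 512
Column-major traversal misses (no reuse, every access misses): 32 * 123 = 3936
Ratio = 3936 / 512 = 7.69

7.69
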